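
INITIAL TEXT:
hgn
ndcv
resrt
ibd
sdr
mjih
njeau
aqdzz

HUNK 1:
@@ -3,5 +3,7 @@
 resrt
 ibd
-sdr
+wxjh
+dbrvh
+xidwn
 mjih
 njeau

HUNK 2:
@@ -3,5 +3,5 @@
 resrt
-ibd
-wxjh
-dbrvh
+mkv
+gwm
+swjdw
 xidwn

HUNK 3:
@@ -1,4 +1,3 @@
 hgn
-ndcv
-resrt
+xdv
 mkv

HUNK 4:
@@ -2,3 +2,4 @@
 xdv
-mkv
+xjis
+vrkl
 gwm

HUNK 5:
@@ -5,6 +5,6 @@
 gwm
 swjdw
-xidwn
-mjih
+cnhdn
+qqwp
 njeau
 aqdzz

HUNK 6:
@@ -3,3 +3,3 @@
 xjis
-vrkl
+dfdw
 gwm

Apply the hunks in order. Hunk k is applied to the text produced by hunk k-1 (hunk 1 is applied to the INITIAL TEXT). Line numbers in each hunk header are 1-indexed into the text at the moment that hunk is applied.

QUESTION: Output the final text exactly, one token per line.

Hunk 1: at line 3 remove [sdr] add [wxjh,dbrvh,xidwn] -> 10 lines: hgn ndcv resrt ibd wxjh dbrvh xidwn mjih njeau aqdzz
Hunk 2: at line 3 remove [ibd,wxjh,dbrvh] add [mkv,gwm,swjdw] -> 10 lines: hgn ndcv resrt mkv gwm swjdw xidwn mjih njeau aqdzz
Hunk 3: at line 1 remove [ndcv,resrt] add [xdv] -> 9 lines: hgn xdv mkv gwm swjdw xidwn mjih njeau aqdzz
Hunk 4: at line 2 remove [mkv] add [xjis,vrkl] -> 10 lines: hgn xdv xjis vrkl gwm swjdw xidwn mjih njeau aqdzz
Hunk 5: at line 5 remove [xidwn,mjih] add [cnhdn,qqwp] -> 10 lines: hgn xdv xjis vrkl gwm swjdw cnhdn qqwp njeau aqdzz
Hunk 6: at line 3 remove [vrkl] add [dfdw] -> 10 lines: hgn xdv xjis dfdw gwm swjdw cnhdn qqwp njeau aqdzz

Answer: hgn
xdv
xjis
dfdw
gwm
swjdw
cnhdn
qqwp
njeau
aqdzz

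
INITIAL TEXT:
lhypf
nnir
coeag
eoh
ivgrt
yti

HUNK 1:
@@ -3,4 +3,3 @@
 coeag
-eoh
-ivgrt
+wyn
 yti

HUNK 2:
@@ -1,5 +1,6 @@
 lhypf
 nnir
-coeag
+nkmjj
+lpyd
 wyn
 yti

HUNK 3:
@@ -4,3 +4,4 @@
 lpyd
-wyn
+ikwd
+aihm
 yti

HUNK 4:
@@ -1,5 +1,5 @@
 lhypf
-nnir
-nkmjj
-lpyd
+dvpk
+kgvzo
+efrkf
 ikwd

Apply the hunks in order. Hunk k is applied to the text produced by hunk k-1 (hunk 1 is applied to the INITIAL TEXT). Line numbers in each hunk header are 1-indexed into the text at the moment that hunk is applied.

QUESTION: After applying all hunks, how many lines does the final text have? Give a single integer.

Hunk 1: at line 3 remove [eoh,ivgrt] add [wyn] -> 5 lines: lhypf nnir coeag wyn yti
Hunk 2: at line 1 remove [coeag] add [nkmjj,lpyd] -> 6 lines: lhypf nnir nkmjj lpyd wyn yti
Hunk 3: at line 4 remove [wyn] add [ikwd,aihm] -> 7 lines: lhypf nnir nkmjj lpyd ikwd aihm yti
Hunk 4: at line 1 remove [nnir,nkmjj,lpyd] add [dvpk,kgvzo,efrkf] -> 7 lines: lhypf dvpk kgvzo efrkf ikwd aihm yti
Final line count: 7

Answer: 7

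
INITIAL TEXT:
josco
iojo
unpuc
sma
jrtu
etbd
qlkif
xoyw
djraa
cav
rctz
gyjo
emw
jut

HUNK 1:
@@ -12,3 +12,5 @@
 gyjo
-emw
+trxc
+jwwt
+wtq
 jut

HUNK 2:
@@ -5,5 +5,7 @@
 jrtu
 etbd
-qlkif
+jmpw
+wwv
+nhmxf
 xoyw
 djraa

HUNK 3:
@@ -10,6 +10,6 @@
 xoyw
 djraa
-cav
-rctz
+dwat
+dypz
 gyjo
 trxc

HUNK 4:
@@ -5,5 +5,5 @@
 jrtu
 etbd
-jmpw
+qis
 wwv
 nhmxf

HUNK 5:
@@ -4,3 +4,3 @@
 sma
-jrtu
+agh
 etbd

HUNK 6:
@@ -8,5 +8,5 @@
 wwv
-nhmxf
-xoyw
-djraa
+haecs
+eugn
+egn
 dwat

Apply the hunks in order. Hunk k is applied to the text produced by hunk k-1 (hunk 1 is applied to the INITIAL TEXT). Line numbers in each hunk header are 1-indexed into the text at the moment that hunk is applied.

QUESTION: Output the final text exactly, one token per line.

Answer: josco
iojo
unpuc
sma
agh
etbd
qis
wwv
haecs
eugn
egn
dwat
dypz
gyjo
trxc
jwwt
wtq
jut

Derivation:
Hunk 1: at line 12 remove [emw] add [trxc,jwwt,wtq] -> 16 lines: josco iojo unpuc sma jrtu etbd qlkif xoyw djraa cav rctz gyjo trxc jwwt wtq jut
Hunk 2: at line 5 remove [qlkif] add [jmpw,wwv,nhmxf] -> 18 lines: josco iojo unpuc sma jrtu etbd jmpw wwv nhmxf xoyw djraa cav rctz gyjo trxc jwwt wtq jut
Hunk 3: at line 10 remove [cav,rctz] add [dwat,dypz] -> 18 lines: josco iojo unpuc sma jrtu etbd jmpw wwv nhmxf xoyw djraa dwat dypz gyjo trxc jwwt wtq jut
Hunk 4: at line 5 remove [jmpw] add [qis] -> 18 lines: josco iojo unpuc sma jrtu etbd qis wwv nhmxf xoyw djraa dwat dypz gyjo trxc jwwt wtq jut
Hunk 5: at line 4 remove [jrtu] add [agh] -> 18 lines: josco iojo unpuc sma agh etbd qis wwv nhmxf xoyw djraa dwat dypz gyjo trxc jwwt wtq jut
Hunk 6: at line 8 remove [nhmxf,xoyw,djraa] add [haecs,eugn,egn] -> 18 lines: josco iojo unpuc sma agh etbd qis wwv haecs eugn egn dwat dypz gyjo trxc jwwt wtq jut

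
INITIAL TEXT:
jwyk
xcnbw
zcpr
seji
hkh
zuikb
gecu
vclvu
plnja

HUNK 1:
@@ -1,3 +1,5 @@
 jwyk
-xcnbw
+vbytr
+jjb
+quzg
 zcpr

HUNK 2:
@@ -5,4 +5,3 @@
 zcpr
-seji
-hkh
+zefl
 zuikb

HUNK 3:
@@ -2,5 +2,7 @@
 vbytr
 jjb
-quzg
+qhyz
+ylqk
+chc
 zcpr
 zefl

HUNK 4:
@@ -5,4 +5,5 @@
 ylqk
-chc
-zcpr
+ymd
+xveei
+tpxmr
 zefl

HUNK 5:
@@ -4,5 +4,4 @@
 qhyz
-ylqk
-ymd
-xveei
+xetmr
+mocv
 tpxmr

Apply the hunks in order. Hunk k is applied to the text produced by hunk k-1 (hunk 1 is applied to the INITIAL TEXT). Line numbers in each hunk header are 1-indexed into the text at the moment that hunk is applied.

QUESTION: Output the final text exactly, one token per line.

Hunk 1: at line 1 remove [xcnbw] add [vbytr,jjb,quzg] -> 11 lines: jwyk vbytr jjb quzg zcpr seji hkh zuikb gecu vclvu plnja
Hunk 2: at line 5 remove [seji,hkh] add [zefl] -> 10 lines: jwyk vbytr jjb quzg zcpr zefl zuikb gecu vclvu plnja
Hunk 3: at line 2 remove [quzg] add [qhyz,ylqk,chc] -> 12 lines: jwyk vbytr jjb qhyz ylqk chc zcpr zefl zuikb gecu vclvu plnja
Hunk 4: at line 5 remove [chc,zcpr] add [ymd,xveei,tpxmr] -> 13 lines: jwyk vbytr jjb qhyz ylqk ymd xveei tpxmr zefl zuikb gecu vclvu plnja
Hunk 5: at line 4 remove [ylqk,ymd,xveei] add [xetmr,mocv] -> 12 lines: jwyk vbytr jjb qhyz xetmr mocv tpxmr zefl zuikb gecu vclvu plnja

Answer: jwyk
vbytr
jjb
qhyz
xetmr
mocv
tpxmr
zefl
zuikb
gecu
vclvu
plnja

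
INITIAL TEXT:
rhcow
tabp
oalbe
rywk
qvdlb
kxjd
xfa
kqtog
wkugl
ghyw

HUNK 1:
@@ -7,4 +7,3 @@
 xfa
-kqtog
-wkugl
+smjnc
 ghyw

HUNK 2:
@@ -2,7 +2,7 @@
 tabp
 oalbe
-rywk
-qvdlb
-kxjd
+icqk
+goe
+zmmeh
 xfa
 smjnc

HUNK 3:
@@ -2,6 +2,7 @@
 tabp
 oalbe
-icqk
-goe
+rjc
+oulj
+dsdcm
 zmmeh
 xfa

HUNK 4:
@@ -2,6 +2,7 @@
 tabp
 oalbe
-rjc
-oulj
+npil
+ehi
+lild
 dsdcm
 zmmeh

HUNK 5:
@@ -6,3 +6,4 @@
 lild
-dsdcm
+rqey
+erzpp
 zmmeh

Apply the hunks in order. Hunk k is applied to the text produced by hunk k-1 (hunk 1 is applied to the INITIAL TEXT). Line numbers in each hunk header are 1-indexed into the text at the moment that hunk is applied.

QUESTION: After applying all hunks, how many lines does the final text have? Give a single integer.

Hunk 1: at line 7 remove [kqtog,wkugl] add [smjnc] -> 9 lines: rhcow tabp oalbe rywk qvdlb kxjd xfa smjnc ghyw
Hunk 2: at line 2 remove [rywk,qvdlb,kxjd] add [icqk,goe,zmmeh] -> 9 lines: rhcow tabp oalbe icqk goe zmmeh xfa smjnc ghyw
Hunk 3: at line 2 remove [icqk,goe] add [rjc,oulj,dsdcm] -> 10 lines: rhcow tabp oalbe rjc oulj dsdcm zmmeh xfa smjnc ghyw
Hunk 4: at line 2 remove [rjc,oulj] add [npil,ehi,lild] -> 11 lines: rhcow tabp oalbe npil ehi lild dsdcm zmmeh xfa smjnc ghyw
Hunk 5: at line 6 remove [dsdcm] add [rqey,erzpp] -> 12 lines: rhcow tabp oalbe npil ehi lild rqey erzpp zmmeh xfa smjnc ghyw
Final line count: 12

Answer: 12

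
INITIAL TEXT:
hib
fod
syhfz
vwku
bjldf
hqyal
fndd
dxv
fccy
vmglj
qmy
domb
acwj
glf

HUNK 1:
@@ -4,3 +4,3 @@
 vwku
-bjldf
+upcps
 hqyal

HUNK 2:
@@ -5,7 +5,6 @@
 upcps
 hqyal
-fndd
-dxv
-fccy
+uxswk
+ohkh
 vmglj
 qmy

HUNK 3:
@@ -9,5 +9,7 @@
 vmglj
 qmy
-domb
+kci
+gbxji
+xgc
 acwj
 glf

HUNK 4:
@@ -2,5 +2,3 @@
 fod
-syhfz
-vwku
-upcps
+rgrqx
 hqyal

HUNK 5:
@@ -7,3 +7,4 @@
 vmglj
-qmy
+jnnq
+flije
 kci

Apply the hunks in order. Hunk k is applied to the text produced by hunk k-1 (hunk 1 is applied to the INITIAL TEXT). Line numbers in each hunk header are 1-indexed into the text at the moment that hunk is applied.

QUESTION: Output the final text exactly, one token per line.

Answer: hib
fod
rgrqx
hqyal
uxswk
ohkh
vmglj
jnnq
flije
kci
gbxji
xgc
acwj
glf

Derivation:
Hunk 1: at line 4 remove [bjldf] add [upcps] -> 14 lines: hib fod syhfz vwku upcps hqyal fndd dxv fccy vmglj qmy domb acwj glf
Hunk 2: at line 5 remove [fndd,dxv,fccy] add [uxswk,ohkh] -> 13 lines: hib fod syhfz vwku upcps hqyal uxswk ohkh vmglj qmy domb acwj glf
Hunk 3: at line 9 remove [domb] add [kci,gbxji,xgc] -> 15 lines: hib fod syhfz vwku upcps hqyal uxswk ohkh vmglj qmy kci gbxji xgc acwj glf
Hunk 4: at line 2 remove [syhfz,vwku,upcps] add [rgrqx] -> 13 lines: hib fod rgrqx hqyal uxswk ohkh vmglj qmy kci gbxji xgc acwj glf
Hunk 5: at line 7 remove [qmy] add [jnnq,flije] -> 14 lines: hib fod rgrqx hqyal uxswk ohkh vmglj jnnq flije kci gbxji xgc acwj glf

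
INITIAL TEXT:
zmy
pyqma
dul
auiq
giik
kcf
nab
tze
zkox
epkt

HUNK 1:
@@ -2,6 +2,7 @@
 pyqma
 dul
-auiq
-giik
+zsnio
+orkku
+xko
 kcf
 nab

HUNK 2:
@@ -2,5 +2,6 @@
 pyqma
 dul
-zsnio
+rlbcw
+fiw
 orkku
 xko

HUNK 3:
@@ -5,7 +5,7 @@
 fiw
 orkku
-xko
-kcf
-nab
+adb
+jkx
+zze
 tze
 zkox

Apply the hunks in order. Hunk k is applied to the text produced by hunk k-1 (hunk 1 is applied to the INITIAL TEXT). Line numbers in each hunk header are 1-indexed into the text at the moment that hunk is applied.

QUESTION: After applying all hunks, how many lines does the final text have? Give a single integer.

Hunk 1: at line 2 remove [auiq,giik] add [zsnio,orkku,xko] -> 11 lines: zmy pyqma dul zsnio orkku xko kcf nab tze zkox epkt
Hunk 2: at line 2 remove [zsnio] add [rlbcw,fiw] -> 12 lines: zmy pyqma dul rlbcw fiw orkku xko kcf nab tze zkox epkt
Hunk 3: at line 5 remove [xko,kcf,nab] add [adb,jkx,zze] -> 12 lines: zmy pyqma dul rlbcw fiw orkku adb jkx zze tze zkox epkt
Final line count: 12

Answer: 12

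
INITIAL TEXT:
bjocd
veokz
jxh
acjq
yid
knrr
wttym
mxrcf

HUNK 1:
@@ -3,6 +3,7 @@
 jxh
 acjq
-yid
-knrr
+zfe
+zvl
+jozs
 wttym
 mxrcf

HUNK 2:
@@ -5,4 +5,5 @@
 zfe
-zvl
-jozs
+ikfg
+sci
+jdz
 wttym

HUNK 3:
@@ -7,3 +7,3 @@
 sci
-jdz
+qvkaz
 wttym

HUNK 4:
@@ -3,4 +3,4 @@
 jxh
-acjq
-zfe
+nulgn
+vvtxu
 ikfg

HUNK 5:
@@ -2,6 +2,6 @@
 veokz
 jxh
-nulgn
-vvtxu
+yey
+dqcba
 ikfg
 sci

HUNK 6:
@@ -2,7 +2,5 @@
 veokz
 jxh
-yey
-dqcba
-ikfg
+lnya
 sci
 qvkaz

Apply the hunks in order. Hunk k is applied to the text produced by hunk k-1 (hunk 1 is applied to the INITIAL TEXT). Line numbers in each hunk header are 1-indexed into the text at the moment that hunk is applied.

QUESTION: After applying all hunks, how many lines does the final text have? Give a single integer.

Answer: 8

Derivation:
Hunk 1: at line 3 remove [yid,knrr] add [zfe,zvl,jozs] -> 9 lines: bjocd veokz jxh acjq zfe zvl jozs wttym mxrcf
Hunk 2: at line 5 remove [zvl,jozs] add [ikfg,sci,jdz] -> 10 lines: bjocd veokz jxh acjq zfe ikfg sci jdz wttym mxrcf
Hunk 3: at line 7 remove [jdz] add [qvkaz] -> 10 lines: bjocd veokz jxh acjq zfe ikfg sci qvkaz wttym mxrcf
Hunk 4: at line 3 remove [acjq,zfe] add [nulgn,vvtxu] -> 10 lines: bjocd veokz jxh nulgn vvtxu ikfg sci qvkaz wttym mxrcf
Hunk 5: at line 2 remove [nulgn,vvtxu] add [yey,dqcba] -> 10 lines: bjocd veokz jxh yey dqcba ikfg sci qvkaz wttym mxrcf
Hunk 6: at line 2 remove [yey,dqcba,ikfg] add [lnya] -> 8 lines: bjocd veokz jxh lnya sci qvkaz wttym mxrcf
Final line count: 8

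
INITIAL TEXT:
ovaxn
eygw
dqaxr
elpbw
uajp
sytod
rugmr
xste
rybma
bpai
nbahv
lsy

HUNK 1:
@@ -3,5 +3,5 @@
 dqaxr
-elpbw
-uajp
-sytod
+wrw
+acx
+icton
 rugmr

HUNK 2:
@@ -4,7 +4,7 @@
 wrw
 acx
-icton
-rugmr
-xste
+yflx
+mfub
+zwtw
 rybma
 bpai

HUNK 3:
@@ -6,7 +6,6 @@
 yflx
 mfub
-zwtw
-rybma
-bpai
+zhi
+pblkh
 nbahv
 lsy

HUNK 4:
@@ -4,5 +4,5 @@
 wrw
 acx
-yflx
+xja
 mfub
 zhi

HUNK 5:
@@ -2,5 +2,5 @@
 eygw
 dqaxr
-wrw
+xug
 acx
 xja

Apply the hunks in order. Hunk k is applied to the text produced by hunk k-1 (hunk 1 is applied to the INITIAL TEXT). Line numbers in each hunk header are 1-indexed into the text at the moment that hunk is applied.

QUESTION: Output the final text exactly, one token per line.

Answer: ovaxn
eygw
dqaxr
xug
acx
xja
mfub
zhi
pblkh
nbahv
lsy

Derivation:
Hunk 1: at line 3 remove [elpbw,uajp,sytod] add [wrw,acx,icton] -> 12 lines: ovaxn eygw dqaxr wrw acx icton rugmr xste rybma bpai nbahv lsy
Hunk 2: at line 4 remove [icton,rugmr,xste] add [yflx,mfub,zwtw] -> 12 lines: ovaxn eygw dqaxr wrw acx yflx mfub zwtw rybma bpai nbahv lsy
Hunk 3: at line 6 remove [zwtw,rybma,bpai] add [zhi,pblkh] -> 11 lines: ovaxn eygw dqaxr wrw acx yflx mfub zhi pblkh nbahv lsy
Hunk 4: at line 4 remove [yflx] add [xja] -> 11 lines: ovaxn eygw dqaxr wrw acx xja mfub zhi pblkh nbahv lsy
Hunk 5: at line 2 remove [wrw] add [xug] -> 11 lines: ovaxn eygw dqaxr xug acx xja mfub zhi pblkh nbahv lsy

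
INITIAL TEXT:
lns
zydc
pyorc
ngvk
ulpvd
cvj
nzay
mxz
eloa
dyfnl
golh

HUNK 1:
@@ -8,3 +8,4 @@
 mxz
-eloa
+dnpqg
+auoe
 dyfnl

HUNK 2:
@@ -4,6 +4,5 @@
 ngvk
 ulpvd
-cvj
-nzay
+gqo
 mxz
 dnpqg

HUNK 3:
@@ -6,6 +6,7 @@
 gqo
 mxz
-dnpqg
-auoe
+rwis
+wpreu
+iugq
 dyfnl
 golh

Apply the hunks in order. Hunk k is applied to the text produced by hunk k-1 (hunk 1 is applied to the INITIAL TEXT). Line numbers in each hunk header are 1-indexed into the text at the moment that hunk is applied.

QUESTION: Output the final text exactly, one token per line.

Answer: lns
zydc
pyorc
ngvk
ulpvd
gqo
mxz
rwis
wpreu
iugq
dyfnl
golh

Derivation:
Hunk 1: at line 8 remove [eloa] add [dnpqg,auoe] -> 12 lines: lns zydc pyorc ngvk ulpvd cvj nzay mxz dnpqg auoe dyfnl golh
Hunk 2: at line 4 remove [cvj,nzay] add [gqo] -> 11 lines: lns zydc pyorc ngvk ulpvd gqo mxz dnpqg auoe dyfnl golh
Hunk 3: at line 6 remove [dnpqg,auoe] add [rwis,wpreu,iugq] -> 12 lines: lns zydc pyorc ngvk ulpvd gqo mxz rwis wpreu iugq dyfnl golh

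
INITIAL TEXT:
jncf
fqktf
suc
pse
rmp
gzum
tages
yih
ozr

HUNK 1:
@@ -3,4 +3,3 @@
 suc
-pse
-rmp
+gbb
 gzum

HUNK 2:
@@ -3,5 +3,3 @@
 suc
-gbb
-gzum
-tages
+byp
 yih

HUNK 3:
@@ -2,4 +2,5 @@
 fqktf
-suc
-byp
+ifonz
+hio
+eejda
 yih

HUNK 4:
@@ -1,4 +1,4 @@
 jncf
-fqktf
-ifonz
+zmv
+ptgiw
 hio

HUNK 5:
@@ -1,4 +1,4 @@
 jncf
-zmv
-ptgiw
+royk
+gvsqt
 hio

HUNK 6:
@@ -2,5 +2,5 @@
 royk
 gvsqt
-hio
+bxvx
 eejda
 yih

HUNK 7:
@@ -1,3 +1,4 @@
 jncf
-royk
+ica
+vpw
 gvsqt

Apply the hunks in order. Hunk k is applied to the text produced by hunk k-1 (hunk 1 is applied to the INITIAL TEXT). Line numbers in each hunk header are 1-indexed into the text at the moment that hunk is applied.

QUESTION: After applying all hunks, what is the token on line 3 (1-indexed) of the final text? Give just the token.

Hunk 1: at line 3 remove [pse,rmp] add [gbb] -> 8 lines: jncf fqktf suc gbb gzum tages yih ozr
Hunk 2: at line 3 remove [gbb,gzum,tages] add [byp] -> 6 lines: jncf fqktf suc byp yih ozr
Hunk 3: at line 2 remove [suc,byp] add [ifonz,hio,eejda] -> 7 lines: jncf fqktf ifonz hio eejda yih ozr
Hunk 4: at line 1 remove [fqktf,ifonz] add [zmv,ptgiw] -> 7 lines: jncf zmv ptgiw hio eejda yih ozr
Hunk 5: at line 1 remove [zmv,ptgiw] add [royk,gvsqt] -> 7 lines: jncf royk gvsqt hio eejda yih ozr
Hunk 6: at line 2 remove [hio] add [bxvx] -> 7 lines: jncf royk gvsqt bxvx eejda yih ozr
Hunk 7: at line 1 remove [royk] add [ica,vpw] -> 8 lines: jncf ica vpw gvsqt bxvx eejda yih ozr
Final line 3: vpw

Answer: vpw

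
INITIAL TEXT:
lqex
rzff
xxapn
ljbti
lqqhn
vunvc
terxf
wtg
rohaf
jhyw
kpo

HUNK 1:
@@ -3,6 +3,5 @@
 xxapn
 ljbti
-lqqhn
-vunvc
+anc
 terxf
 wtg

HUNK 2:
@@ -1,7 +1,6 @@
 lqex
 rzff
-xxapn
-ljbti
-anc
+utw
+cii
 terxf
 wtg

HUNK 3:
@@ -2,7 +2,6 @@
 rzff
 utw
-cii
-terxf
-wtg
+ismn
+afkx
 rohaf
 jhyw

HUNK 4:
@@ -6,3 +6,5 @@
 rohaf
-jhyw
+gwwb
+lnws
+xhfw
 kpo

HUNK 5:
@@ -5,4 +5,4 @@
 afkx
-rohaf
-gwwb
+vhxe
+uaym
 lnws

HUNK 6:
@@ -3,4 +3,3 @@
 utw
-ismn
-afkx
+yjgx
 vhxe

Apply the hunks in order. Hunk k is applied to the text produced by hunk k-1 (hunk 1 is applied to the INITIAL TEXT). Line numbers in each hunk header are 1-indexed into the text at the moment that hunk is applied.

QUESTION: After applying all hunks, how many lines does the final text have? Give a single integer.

Hunk 1: at line 3 remove [lqqhn,vunvc] add [anc] -> 10 lines: lqex rzff xxapn ljbti anc terxf wtg rohaf jhyw kpo
Hunk 2: at line 1 remove [xxapn,ljbti,anc] add [utw,cii] -> 9 lines: lqex rzff utw cii terxf wtg rohaf jhyw kpo
Hunk 3: at line 2 remove [cii,terxf,wtg] add [ismn,afkx] -> 8 lines: lqex rzff utw ismn afkx rohaf jhyw kpo
Hunk 4: at line 6 remove [jhyw] add [gwwb,lnws,xhfw] -> 10 lines: lqex rzff utw ismn afkx rohaf gwwb lnws xhfw kpo
Hunk 5: at line 5 remove [rohaf,gwwb] add [vhxe,uaym] -> 10 lines: lqex rzff utw ismn afkx vhxe uaym lnws xhfw kpo
Hunk 6: at line 3 remove [ismn,afkx] add [yjgx] -> 9 lines: lqex rzff utw yjgx vhxe uaym lnws xhfw kpo
Final line count: 9

Answer: 9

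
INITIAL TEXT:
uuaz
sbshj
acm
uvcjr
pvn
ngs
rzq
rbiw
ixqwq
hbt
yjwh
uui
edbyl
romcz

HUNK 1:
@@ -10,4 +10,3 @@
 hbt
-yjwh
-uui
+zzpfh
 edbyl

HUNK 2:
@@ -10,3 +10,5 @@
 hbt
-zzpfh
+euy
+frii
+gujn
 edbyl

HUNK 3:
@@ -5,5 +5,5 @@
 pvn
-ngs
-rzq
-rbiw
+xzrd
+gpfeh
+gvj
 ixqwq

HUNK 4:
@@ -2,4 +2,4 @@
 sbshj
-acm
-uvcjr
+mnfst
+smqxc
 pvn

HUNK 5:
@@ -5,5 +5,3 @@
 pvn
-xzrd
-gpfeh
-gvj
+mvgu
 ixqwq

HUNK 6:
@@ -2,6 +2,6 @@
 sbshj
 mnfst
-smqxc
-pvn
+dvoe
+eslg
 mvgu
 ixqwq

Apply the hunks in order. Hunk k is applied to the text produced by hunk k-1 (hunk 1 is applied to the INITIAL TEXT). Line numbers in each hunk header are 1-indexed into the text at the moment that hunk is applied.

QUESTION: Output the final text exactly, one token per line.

Answer: uuaz
sbshj
mnfst
dvoe
eslg
mvgu
ixqwq
hbt
euy
frii
gujn
edbyl
romcz

Derivation:
Hunk 1: at line 10 remove [yjwh,uui] add [zzpfh] -> 13 lines: uuaz sbshj acm uvcjr pvn ngs rzq rbiw ixqwq hbt zzpfh edbyl romcz
Hunk 2: at line 10 remove [zzpfh] add [euy,frii,gujn] -> 15 lines: uuaz sbshj acm uvcjr pvn ngs rzq rbiw ixqwq hbt euy frii gujn edbyl romcz
Hunk 3: at line 5 remove [ngs,rzq,rbiw] add [xzrd,gpfeh,gvj] -> 15 lines: uuaz sbshj acm uvcjr pvn xzrd gpfeh gvj ixqwq hbt euy frii gujn edbyl romcz
Hunk 4: at line 2 remove [acm,uvcjr] add [mnfst,smqxc] -> 15 lines: uuaz sbshj mnfst smqxc pvn xzrd gpfeh gvj ixqwq hbt euy frii gujn edbyl romcz
Hunk 5: at line 5 remove [xzrd,gpfeh,gvj] add [mvgu] -> 13 lines: uuaz sbshj mnfst smqxc pvn mvgu ixqwq hbt euy frii gujn edbyl romcz
Hunk 6: at line 2 remove [smqxc,pvn] add [dvoe,eslg] -> 13 lines: uuaz sbshj mnfst dvoe eslg mvgu ixqwq hbt euy frii gujn edbyl romcz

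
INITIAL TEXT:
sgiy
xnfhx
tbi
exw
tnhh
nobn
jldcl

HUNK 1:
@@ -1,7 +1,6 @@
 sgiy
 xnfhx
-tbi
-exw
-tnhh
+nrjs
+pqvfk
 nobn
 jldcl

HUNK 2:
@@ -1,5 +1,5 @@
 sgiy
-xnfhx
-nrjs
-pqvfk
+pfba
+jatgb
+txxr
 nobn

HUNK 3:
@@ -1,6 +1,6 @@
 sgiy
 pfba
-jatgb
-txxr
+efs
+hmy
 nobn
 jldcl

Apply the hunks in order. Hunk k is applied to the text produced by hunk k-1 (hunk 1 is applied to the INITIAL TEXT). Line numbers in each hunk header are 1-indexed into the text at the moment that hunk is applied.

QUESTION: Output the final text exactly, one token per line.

Answer: sgiy
pfba
efs
hmy
nobn
jldcl

Derivation:
Hunk 1: at line 1 remove [tbi,exw,tnhh] add [nrjs,pqvfk] -> 6 lines: sgiy xnfhx nrjs pqvfk nobn jldcl
Hunk 2: at line 1 remove [xnfhx,nrjs,pqvfk] add [pfba,jatgb,txxr] -> 6 lines: sgiy pfba jatgb txxr nobn jldcl
Hunk 3: at line 1 remove [jatgb,txxr] add [efs,hmy] -> 6 lines: sgiy pfba efs hmy nobn jldcl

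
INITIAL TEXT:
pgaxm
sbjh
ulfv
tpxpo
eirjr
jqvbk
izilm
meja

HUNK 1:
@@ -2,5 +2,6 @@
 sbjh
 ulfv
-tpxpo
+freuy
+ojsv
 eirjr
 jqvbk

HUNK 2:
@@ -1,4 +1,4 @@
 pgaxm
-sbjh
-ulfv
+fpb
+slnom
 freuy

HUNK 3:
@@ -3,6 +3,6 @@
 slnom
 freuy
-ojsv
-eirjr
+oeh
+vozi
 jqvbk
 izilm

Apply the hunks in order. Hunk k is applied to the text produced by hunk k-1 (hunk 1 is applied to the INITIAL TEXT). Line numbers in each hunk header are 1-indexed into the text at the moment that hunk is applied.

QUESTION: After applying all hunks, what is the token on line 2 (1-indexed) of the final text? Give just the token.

Hunk 1: at line 2 remove [tpxpo] add [freuy,ojsv] -> 9 lines: pgaxm sbjh ulfv freuy ojsv eirjr jqvbk izilm meja
Hunk 2: at line 1 remove [sbjh,ulfv] add [fpb,slnom] -> 9 lines: pgaxm fpb slnom freuy ojsv eirjr jqvbk izilm meja
Hunk 3: at line 3 remove [ojsv,eirjr] add [oeh,vozi] -> 9 lines: pgaxm fpb slnom freuy oeh vozi jqvbk izilm meja
Final line 2: fpb

Answer: fpb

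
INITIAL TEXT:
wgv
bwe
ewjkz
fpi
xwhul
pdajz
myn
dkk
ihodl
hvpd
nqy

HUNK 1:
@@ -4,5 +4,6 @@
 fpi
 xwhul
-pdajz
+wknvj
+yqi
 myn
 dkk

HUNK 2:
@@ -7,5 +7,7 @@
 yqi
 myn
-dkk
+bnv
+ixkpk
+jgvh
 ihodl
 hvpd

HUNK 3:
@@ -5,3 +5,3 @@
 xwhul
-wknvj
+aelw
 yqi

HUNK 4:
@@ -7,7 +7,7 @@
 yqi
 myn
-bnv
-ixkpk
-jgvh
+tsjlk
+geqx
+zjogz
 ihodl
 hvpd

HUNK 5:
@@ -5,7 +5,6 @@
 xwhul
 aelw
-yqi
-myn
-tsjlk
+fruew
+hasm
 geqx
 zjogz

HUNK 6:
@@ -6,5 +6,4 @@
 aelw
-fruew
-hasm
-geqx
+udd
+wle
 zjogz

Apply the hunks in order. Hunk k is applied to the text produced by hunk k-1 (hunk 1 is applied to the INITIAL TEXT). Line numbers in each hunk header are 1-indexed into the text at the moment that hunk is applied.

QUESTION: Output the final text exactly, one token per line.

Answer: wgv
bwe
ewjkz
fpi
xwhul
aelw
udd
wle
zjogz
ihodl
hvpd
nqy

Derivation:
Hunk 1: at line 4 remove [pdajz] add [wknvj,yqi] -> 12 lines: wgv bwe ewjkz fpi xwhul wknvj yqi myn dkk ihodl hvpd nqy
Hunk 2: at line 7 remove [dkk] add [bnv,ixkpk,jgvh] -> 14 lines: wgv bwe ewjkz fpi xwhul wknvj yqi myn bnv ixkpk jgvh ihodl hvpd nqy
Hunk 3: at line 5 remove [wknvj] add [aelw] -> 14 lines: wgv bwe ewjkz fpi xwhul aelw yqi myn bnv ixkpk jgvh ihodl hvpd nqy
Hunk 4: at line 7 remove [bnv,ixkpk,jgvh] add [tsjlk,geqx,zjogz] -> 14 lines: wgv bwe ewjkz fpi xwhul aelw yqi myn tsjlk geqx zjogz ihodl hvpd nqy
Hunk 5: at line 5 remove [yqi,myn,tsjlk] add [fruew,hasm] -> 13 lines: wgv bwe ewjkz fpi xwhul aelw fruew hasm geqx zjogz ihodl hvpd nqy
Hunk 6: at line 6 remove [fruew,hasm,geqx] add [udd,wle] -> 12 lines: wgv bwe ewjkz fpi xwhul aelw udd wle zjogz ihodl hvpd nqy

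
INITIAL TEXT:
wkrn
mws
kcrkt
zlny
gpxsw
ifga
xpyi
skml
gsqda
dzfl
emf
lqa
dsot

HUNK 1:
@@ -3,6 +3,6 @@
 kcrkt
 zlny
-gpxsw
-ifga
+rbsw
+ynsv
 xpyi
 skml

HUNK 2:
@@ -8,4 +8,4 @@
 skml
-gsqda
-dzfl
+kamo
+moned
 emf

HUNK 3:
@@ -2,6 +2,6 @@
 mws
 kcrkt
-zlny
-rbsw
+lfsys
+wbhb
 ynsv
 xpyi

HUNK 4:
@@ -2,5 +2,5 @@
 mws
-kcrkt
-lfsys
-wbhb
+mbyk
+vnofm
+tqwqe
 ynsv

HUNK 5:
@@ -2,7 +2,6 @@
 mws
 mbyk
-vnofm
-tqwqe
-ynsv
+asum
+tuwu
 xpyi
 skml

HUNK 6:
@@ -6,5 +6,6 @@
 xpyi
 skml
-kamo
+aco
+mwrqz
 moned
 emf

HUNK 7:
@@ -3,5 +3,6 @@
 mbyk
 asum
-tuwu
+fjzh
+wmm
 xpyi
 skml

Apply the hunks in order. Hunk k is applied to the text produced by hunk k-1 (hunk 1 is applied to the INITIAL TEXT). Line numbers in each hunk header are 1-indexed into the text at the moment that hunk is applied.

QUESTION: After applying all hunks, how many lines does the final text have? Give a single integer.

Hunk 1: at line 3 remove [gpxsw,ifga] add [rbsw,ynsv] -> 13 lines: wkrn mws kcrkt zlny rbsw ynsv xpyi skml gsqda dzfl emf lqa dsot
Hunk 2: at line 8 remove [gsqda,dzfl] add [kamo,moned] -> 13 lines: wkrn mws kcrkt zlny rbsw ynsv xpyi skml kamo moned emf lqa dsot
Hunk 3: at line 2 remove [zlny,rbsw] add [lfsys,wbhb] -> 13 lines: wkrn mws kcrkt lfsys wbhb ynsv xpyi skml kamo moned emf lqa dsot
Hunk 4: at line 2 remove [kcrkt,lfsys,wbhb] add [mbyk,vnofm,tqwqe] -> 13 lines: wkrn mws mbyk vnofm tqwqe ynsv xpyi skml kamo moned emf lqa dsot
Hunk 5: at line 2 remove [vnofm,tqwqe,ynsv] add [asum,tuwu] -> 12 lines: wkrn mws mbyk asum tuwu xpyi skml kamo moned emf lqa dsot
Hunk 6: at line 6 remove [kamo] add [aco,mwrqz] -> 13 lines: wkrn mws mbyk asum tuwu xpyi skml aco mwrqz moned emf lqa dsot
Hunk 7: at line 3 remove [tuwu] add [fjzh,wmm] -> 14 lines: wkrn mws mbyk asum fjzh wmm xpyi skml aco mwrqz moned emf lqa dsot
Final line count: 14

Answer: 14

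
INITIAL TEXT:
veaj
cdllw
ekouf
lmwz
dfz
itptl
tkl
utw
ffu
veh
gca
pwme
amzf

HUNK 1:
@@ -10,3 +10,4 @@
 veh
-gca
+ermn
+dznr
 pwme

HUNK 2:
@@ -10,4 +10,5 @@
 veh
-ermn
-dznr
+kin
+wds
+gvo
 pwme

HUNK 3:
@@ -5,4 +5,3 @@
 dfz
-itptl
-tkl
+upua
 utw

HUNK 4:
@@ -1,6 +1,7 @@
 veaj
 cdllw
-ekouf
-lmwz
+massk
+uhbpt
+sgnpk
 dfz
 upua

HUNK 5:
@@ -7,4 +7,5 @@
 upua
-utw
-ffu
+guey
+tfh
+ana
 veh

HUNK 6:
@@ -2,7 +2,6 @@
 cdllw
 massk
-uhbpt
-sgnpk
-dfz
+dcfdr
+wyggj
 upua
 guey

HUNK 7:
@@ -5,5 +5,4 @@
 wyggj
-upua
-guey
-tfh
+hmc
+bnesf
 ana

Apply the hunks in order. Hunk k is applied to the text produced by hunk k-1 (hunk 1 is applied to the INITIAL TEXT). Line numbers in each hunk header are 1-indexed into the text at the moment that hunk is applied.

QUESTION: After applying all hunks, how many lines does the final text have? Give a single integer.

Answer: 14

Derivation:
Hunk 1: at line 10 remove [gca] add [ermn,dznr] -> 14 lines: veaj cdllw ekouf lmwz dfz itptl tkl utw ffu veh ermn dznr pwme amzf
Hunk 2: at line 10 remove [ermn,dznr] add [kin,wds,gvo] -> 15 lines: veaj cdllw ekouf lmwz dfz itptl tkl utw ffu veh kin wds gvo pwme amzf
Hunk 3: at line 5 remove [itptl,tkl] add [upua] -> 14 lines: veaj cdllw ekouf lmwz dfz upua utw ffu veh kin wds gvo pwme amzf
Hunk 4: at line 1 remove [ekouf,lmwz] add [massk,uhbpt,sgnpk] -> 15 lines: veaj cdllw massk uhbpt sgnpk dfz upua utw ffu veh kin wds gvo pwme amzf
Hunk 5: at line 7 remove [utw,ffu] add [guey,tfh,ana] -> 16 lines: veaj cdllw massk uhbpt sgnpk dfz upua guey tfh ana veh kin wds gvo pwme amzf
Hunk 6: at line 2 remove [uhbpt,sgnpk,dfz] add [dcfdr,wyggj] -> 15 lines: veaj cdllw massk dcfdr wyggj upua guey tfh ana veh kin wds gvo pwme amzf
Hunk 7: at line 5 remove [upua,guey,tfh] add [hmc,bnesf] -> 14 lines: veaj cdllw massk dcfdr wyggj hmc bnesf ana veh kin wds gvo pwme amzf
Final line count: 14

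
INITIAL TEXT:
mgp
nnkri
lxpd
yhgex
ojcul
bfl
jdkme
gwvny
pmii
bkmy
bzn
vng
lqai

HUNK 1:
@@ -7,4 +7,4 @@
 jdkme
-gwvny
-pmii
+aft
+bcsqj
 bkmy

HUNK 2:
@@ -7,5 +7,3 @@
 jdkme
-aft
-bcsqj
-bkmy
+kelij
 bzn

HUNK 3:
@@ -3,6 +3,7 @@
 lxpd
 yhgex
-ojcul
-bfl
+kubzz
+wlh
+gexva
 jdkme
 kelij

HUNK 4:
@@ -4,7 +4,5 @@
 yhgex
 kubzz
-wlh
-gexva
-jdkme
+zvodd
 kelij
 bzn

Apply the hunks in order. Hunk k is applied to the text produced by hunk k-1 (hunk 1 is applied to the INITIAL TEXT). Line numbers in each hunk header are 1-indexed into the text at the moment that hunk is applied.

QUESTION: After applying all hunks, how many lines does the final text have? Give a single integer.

Answer: 10

Derivation:
Hunk 1: at line 7 remove [gwvny,pmii] add [aft,bcsqj] -> 13 lines: mgp nnkri lxpd yhgex ojcul bfl jdkme aft bcsqj bkmy bzn vng lqai
Hunk 2: at line 7 remove [aft,bcsqj,bkmy] add [kelij] -> 11 lines: mgp nnkri lxpd yhgex ojcul bfl jdkme kelij bzn vng lqai
Hunk 3: at line 3 remove [ojcul,bfl] add [kubzz,wlh,gexva] -> 12 lines: mgp nnkri lxpd yhgex kubzz wlh gexva jdkme kelij bzn vng lqai
Hunk 4: at line 4 remove [wlh,gexva,jdkme] add [zvodd] -> 10 lines: mgp nnkri lxpd yhgex kubzz zvodd kelij bzn vng lqai
Final line count: 10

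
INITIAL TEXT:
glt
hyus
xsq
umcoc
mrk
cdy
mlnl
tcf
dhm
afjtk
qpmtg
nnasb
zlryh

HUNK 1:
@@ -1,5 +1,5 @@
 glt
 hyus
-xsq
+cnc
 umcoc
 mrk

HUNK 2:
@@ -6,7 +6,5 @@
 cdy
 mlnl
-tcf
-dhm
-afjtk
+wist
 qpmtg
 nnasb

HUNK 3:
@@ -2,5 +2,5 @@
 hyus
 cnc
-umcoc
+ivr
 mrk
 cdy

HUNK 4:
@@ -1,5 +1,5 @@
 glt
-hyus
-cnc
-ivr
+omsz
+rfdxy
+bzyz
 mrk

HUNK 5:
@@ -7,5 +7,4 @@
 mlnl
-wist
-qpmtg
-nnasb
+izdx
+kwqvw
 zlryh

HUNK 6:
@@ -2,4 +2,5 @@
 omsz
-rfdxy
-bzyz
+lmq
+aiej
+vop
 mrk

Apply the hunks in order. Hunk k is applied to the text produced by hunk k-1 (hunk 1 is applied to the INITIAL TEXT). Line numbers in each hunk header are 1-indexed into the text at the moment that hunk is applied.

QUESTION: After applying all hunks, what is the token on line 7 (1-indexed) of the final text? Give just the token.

Hunk 1: at line 1 remove [xsq] add [cnc] -> 13 lines: glt hyus cnc umcoc mrk cdy mlnl tcf dhm afjtk qpmtg nnasb zlryh
Hunk 2: at line 6 remove [tcf,dhm,afjtk] add [wist] -> 11 lines: glt hyus cnc umcoc mrk cdy mlnl wist qpmtg nnasb zlryh
Hunk 3: at line 2 remove [umcoc] add [ivr] -> 11 lines: glt hyus cnc ivr mrk cdy mlnl wist qpmtg nnasb zlryh
Hunk 4: at line 1 remove [hyus,cnc,ivr] add [omsz,rfdxy,bzyz] -> 11 lines: glt omsz rfdxy bzyz mrk cdy mlnl wist qpmtg nnasb zlryh
Hunk 5: at line 7 remove [wist,qpmtg,nnasb] add [izdx,kwqvw] -> 10 lines: glt omsz rfdxy bzyz mrk cdy mlnl izdx kwqvw zlryh
Hunk 6: at line 2 remove [rfdxy,bzyz] add [lmq,aiej,vop] -> 11 lines: glt omsz lmq aiej vop mrk cdy mlnl izdx kwqvw zlryh
Final line 7: cdy

Answer: cdy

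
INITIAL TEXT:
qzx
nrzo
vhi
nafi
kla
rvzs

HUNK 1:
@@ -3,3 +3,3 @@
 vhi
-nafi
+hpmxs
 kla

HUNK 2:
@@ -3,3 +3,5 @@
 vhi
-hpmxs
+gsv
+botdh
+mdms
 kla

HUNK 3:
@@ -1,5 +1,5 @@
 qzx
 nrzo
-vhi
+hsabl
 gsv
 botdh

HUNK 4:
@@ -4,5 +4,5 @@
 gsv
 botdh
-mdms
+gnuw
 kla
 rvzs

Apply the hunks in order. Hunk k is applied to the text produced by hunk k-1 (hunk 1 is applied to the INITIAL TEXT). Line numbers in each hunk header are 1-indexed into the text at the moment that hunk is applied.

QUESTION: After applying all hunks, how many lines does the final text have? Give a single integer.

Hunk 1: at line 3 remove [nafi] add [hpmxs] -> 6 lines: qzx nrzo vhi hpmxs kla rvzs
Hunk 2: at line 3 remove [hpmxs] add [gsv,botdh,mdms] -> 8 lines: qzx nrzo vhi gsv botdh mdms kla rvzs
Hunk 3: at line 1 remove [vhi] add [hsabl] -> 8 lines: qzx nrzo hsabl gsv botdh mdms kla rvzs
Hunk 4: at line 4 remove [mdms] add [gnuw] -> 8 lines: qzx nrzo hsabl gsv botdh gnuw kla rvzs
Final line count: 8

Answer: 8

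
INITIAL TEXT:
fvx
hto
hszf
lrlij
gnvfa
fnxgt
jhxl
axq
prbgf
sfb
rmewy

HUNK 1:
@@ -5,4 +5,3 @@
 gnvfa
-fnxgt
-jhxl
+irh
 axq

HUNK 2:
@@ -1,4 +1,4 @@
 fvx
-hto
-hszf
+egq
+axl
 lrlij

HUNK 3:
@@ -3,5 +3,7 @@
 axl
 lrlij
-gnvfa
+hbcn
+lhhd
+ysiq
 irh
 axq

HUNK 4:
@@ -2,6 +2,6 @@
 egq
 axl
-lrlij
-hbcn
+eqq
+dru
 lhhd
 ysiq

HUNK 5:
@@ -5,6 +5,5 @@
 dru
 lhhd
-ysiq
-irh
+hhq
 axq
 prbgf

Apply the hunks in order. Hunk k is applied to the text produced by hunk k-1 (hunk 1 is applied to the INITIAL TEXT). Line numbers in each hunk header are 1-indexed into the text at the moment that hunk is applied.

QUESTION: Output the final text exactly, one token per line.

Hunk 1: at line 5 remove [fnxgt,jhxl] add [irh] -> 10 lines: fvx hto hszf lrlij gnvfa irh axq prbgf sfb rmewy
Hunk 2: at line 1 remove [hto,hszf] add [egq,axl] -> 10 lines: fvx egq axl lrlij gnvfa irh axq prbgf sfb rmewy
Hunk 3: at line 3 remove [gnvfa] add [hbcn,lhhd,ysiq] -> 12 lines: fvx egq axl lrlij hbcn lhhd ysiq irh axq prbgf sfb rmewy
Hunk 4: at line 2 remove [lrlij,hbcn] add [eqq,dru] -> 12 lines: fvx egq axl eqq dru lhhd ysiq irh axq prbgf sfb rmewy
Hunk 5: at line 5 remove [ysiq,irh] add [hhq] -> 11 lines: fvx egq axl eqq dru lhhd hhq axq prbgf sfb rmewy

Answer: fvx
egq
axl
eqq
dru
lhhd
hhq
axq
prbgf
sfb
rmewy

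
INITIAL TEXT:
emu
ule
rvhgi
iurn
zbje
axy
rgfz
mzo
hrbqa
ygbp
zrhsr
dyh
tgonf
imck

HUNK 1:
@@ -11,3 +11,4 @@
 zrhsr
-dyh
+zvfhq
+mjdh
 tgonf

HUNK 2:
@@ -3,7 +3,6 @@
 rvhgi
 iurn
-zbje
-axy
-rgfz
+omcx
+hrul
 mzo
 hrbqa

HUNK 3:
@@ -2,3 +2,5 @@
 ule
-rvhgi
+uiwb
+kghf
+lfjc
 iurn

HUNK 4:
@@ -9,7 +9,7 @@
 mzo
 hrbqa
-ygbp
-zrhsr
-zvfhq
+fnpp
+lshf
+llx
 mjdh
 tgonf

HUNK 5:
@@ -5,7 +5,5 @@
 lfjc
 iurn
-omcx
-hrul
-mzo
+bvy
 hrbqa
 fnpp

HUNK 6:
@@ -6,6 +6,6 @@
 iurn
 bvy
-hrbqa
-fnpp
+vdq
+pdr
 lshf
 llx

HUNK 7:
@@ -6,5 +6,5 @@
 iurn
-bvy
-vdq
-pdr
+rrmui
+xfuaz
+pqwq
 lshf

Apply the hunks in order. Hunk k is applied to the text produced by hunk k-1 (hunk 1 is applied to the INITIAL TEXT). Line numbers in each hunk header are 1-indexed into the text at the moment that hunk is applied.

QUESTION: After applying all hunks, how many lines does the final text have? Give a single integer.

Hunk 1: at line 11 remove [dyh] add [zvfhq,mjdh] -> 15 lines: emu ule rvhgi iurn zbje axy rgfz mzo hrbqa ygbp zrhsr zvfhq mjdh tgonf imck
Hunk 2: at line 3 remove [zbje,axy,rgfz] add [omcx,hrul] -> 14 lines: emu ule rvhgi iurn omcx hrul mzo hrbqa ygbp zrhsr zvfhq mjdh tgonf imck
Hunk 3: at line 2 remove [rvhgi] add [uiwb,kghf,lfjc] -> 16 lines: emu ule uiwb kghf lfjc iurn omcx hrul mzo hrbqa ygbp zrhsr zvfhq mjdh tgonf imck
Hunk 4: at line 9 remove [ygbp,zrhsr,zvfhq] add [fnpp,lshf,llx] -> 16 lines: emu ule uiwb kghf lfjc iurn omcx hrul mzo hrbqa fnpp lshf llx mjdh tgonf imck
Hunk 5: at line 5 remove [omcx,hrul,mzo] add [bvy] -> 14 lines: emu ule uiwb kghf lfjc iurn bvy hrbqa fnpp lshf llx mjdh tgonf imck
Hunk 6: at line 6 remove [hrbqa,fnpp] add [vdq,pdr] -> 14 lines: emu ule uiwb kghf lfjc iurn bvy vdq pdr lshf llx mjdh tgonf imck
Hunk 7: at line 6 remove [bvy,vdq,pdr] add [rrmui,xfuaz,pqwq] -> 14 lines: emu ule uiwb kghf lfjc iurn rrmui xfuaz pqwq lshf llx mjdh tgonf imck
Final line count: 14

Answer: 14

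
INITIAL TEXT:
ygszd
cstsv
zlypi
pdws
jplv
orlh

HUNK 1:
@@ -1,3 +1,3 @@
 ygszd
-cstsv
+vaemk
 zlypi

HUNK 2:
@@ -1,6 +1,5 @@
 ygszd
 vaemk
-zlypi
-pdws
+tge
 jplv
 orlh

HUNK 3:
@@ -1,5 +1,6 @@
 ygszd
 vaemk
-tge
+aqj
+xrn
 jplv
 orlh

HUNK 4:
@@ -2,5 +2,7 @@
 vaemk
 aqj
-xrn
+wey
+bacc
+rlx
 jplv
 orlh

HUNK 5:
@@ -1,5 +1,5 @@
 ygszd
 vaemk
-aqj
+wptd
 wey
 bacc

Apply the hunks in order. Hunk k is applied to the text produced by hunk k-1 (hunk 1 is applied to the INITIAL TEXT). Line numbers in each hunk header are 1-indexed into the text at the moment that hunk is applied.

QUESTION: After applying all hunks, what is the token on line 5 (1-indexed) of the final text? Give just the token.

Hunk 1: at line 1 remove [cstsv] add [vaemk] -> 6 lines: ygszd vaemk zlypi pdws jplv orlh
Hunk 2: at line 1 remove [zlypi,pdws] add [tge] -> 5 lines: ygszd vaemk tge jplv orlh
Hunk 3: at line 1 remove [tge] add [aqj,xrn] -> 6 lines: ygszd vaemk aqj xrn jplv orlh
Hunk 4: at line 2 remove [xrn] add [wey,bacc,rlx] -> 8 lines: ygszd vaemk aqj wey bacc rlx jplv orlh
Hunk 5: at line 1 remove [aqj] add [wptd] -> 8 lines: ygszd vaemk wptd wey bacc rlx jplv orlh
Final line 5: bacc

Answer: bacc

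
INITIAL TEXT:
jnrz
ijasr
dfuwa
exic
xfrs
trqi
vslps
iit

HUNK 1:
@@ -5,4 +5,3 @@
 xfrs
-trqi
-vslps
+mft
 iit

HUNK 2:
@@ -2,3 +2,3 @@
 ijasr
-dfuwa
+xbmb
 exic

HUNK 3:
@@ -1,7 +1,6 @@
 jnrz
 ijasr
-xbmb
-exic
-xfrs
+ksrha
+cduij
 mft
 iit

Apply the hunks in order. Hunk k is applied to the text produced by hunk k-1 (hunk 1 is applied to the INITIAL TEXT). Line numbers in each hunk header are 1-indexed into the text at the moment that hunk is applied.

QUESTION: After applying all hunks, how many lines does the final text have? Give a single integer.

Answer: 6

Derivation:
Hunk 1: at line 5 remove [trqi,vslps] add [mft] -> 7 lines: jnrz ijasr dfuwa exic xfrs mft iit
Hunk 2: at line 2 remove [dfuwa] add [xbmb] -> 7 lines: jnrz ijasr xbmb exic xfrs mft iit
Hunk 3: at line 1 remove [xbmb,exic,xfrs] add [ksrha,cduij] -> 6 lines: jnrz ijasr ksrha cduij mft iit
Final line count: 6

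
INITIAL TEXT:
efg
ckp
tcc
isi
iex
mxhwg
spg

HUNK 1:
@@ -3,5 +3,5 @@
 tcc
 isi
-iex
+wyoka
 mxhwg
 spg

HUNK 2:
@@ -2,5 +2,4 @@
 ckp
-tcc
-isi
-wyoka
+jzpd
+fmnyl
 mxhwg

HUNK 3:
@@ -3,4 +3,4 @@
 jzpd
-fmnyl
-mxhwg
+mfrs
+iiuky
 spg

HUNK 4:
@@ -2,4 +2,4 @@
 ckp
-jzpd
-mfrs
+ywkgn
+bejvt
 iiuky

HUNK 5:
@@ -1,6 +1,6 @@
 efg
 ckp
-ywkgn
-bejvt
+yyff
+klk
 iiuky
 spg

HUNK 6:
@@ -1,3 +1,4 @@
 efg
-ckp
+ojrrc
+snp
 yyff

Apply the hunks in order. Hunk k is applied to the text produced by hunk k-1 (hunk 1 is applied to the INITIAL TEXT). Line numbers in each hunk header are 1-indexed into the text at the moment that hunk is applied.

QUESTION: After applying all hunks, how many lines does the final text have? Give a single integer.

Answer: 7

Derivation:
Hunk 1: at line 3 remove [iex] add [wyoka] -> 7 lines: efg ckp tcc isi wyoka mxhwg spg
Hunk 2: at line 2 remove [tcc,isi,wyoka] add [jzpd,fmnyl] -> 6 lines: efg ckp jzpd fmnyl mxhwg spg
Hunk 3: at line 3 remove [fmnyl,mxhwg] add [mfrs,iiuky] -> 6 lines: efg ckp jzpd mfrs iiuky spg
Hunk 4: at line 2 remove [jzpd,mfrs] add [ywkgn,bejvt] -> 6 lines: efg ckp ywkgn bejvt iiuky spg
Hunk 5: at line 1 remove [ywkgn,bejvt] add [yyff,klk] -> 6 lines: efg ckp yyff klk iiuky spg
Hunk 6: at line 1 remove [ckp] add [ojrrc,snp] -> 7 lines: efg ojrrc snp yyff klk iiuky spg
Final line count: 7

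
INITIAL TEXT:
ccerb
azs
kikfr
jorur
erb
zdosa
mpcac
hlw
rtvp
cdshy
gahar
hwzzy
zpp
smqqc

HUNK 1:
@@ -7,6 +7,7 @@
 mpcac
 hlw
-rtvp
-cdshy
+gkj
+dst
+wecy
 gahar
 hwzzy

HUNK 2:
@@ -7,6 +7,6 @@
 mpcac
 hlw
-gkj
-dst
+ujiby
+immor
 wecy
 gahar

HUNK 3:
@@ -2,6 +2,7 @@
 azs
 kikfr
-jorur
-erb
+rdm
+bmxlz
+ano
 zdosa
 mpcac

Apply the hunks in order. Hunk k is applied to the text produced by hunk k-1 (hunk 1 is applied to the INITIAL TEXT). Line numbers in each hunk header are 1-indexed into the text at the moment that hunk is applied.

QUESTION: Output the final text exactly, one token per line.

Hunk 1: at line 7 remove [rtvp,cdshy] add [gkj,dst,wecy] -> 15 lines: ccerb azs kikfr jorur erb zdosa mpcac hlw gkj dst wecy gahar hwzzy zpp smqqc
Hunk 2: at line 7 remove [gkj,dst] add [ujiby,immor] -> 15 lines: ccerb azs kikfr jorur erb zdosa mpcac hlw ujiby immor wecy gahar hwzzy zpp smqqc
Hunk 3: at line 2 remove [jorur,erb] add [rdm,bmxlz,ano] -> 16 lines: ccerb azs kikfr rdm bmxlz ano zdosa mpcac hlw ujiby immor wecy gahar hwzzy zpp smqqc

Answer: ccerb
azs
kikfr
rdm
bmxlz
ano
zdosa
mpcac
hlw
ujiby
immor
wecy
gahar
hwzzy
zpp
smqqc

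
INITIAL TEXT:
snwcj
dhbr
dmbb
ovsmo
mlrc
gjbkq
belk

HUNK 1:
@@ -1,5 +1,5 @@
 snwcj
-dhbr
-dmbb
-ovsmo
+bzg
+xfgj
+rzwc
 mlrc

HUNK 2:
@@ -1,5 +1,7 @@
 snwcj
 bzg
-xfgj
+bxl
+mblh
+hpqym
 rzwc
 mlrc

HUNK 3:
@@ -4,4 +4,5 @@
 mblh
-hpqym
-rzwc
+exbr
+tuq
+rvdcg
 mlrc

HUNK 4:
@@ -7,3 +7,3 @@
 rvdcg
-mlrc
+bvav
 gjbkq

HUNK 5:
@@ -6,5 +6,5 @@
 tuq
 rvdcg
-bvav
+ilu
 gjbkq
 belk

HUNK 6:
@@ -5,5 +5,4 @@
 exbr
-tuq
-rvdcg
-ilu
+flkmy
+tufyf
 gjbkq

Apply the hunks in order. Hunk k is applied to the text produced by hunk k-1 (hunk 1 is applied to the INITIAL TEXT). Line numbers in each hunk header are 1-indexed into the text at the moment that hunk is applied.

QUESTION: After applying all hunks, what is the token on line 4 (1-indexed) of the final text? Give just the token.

Answer: mblh

Derivation:
Hunk 1: at line 1 remove [dhbr,dmbb,ovsmo] add [bzg,xfgj,rzwc] -> 7 lines: snwcj bzg xfgj rzwc mlrc gjbkq belk
Hunk 2: at line 1 remove [xfgj] add [bxl,mblh,hpqym] -> 9 lines: snwcj bzg bxl mblh hpqym rzwc mlrc gjbkq belk
Hunk 3: at line 4 remove [hpqym,rzwc] add [exbr,tuq,rvdcg] -> 10 lines: snwcj bzg bxl mblh exbr tuq rvdcg mlrc gjbkq belk
Hunk 4: at line 7 remove [mlrc] add [bvav] -> 10 lines: snwcj bzg bxl mblh exbr tuq rvdcg bvav gjbkq belk
Hunk 5: at line 6 remove [bvav] add [ilu] -> 10 lines: snwcj bzg bxl mblh exbr tuq rvdcg ilu gjbkq belk
Hunk 6: at line 5 remove [tuq,rvdcg,ilu] add [flkmy,tufyf] -> 9 lines: snwcj bzg bxl mblh exbr flkmy tufyf gjbkq belk
Final line 4: mblh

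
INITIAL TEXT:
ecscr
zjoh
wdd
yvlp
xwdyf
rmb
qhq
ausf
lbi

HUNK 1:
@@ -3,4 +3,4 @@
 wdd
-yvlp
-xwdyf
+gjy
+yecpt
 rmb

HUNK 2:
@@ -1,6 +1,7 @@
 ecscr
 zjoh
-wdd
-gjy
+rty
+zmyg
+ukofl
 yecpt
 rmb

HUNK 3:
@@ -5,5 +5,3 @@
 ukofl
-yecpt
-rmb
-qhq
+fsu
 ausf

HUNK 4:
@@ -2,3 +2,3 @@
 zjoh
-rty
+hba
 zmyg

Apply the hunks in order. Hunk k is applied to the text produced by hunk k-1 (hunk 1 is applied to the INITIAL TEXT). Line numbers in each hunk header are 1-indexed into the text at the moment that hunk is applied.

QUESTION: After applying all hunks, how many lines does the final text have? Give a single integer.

Hunk 1: at line 3 remove [yvlp,xwdyf] add [gjy,yecpt] -> 9 lines: ecscr zjoh wdd gjy yecpt rmb qhq ausf lbi
Hunk 2: at line 1 remove [wdd,gjy] add [rty,zmyg,ukofl] -> 10 lines: ecscr zjoh rty zmyg ukofl yecpt rmb qhq ausf lbi
Hunk 3: at line 5 remove [yecpt,rmb,qhq] add [fsu] -> 8 lines: ecscr zjoh rty zmyg ukofl fsu ausf lbi
Hunk 4: at line 2 remove [rty] add [hba] -> 8 lines: ecscr zjoh hba zmyg ukofl fsu ausf lbi
Final line count: 8

Answer: 8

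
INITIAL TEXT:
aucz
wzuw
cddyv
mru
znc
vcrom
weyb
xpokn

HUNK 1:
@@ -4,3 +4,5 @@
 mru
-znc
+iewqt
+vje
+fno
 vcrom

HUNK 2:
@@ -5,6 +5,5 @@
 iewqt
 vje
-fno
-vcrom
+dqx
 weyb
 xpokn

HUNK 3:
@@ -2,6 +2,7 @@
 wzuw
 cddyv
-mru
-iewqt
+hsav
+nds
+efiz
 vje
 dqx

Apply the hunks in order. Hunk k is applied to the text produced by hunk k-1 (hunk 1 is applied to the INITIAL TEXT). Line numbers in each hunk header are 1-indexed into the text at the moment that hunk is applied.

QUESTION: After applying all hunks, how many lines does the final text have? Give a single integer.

Hunk 1: at line 4 remove [znc] add [iewqt,vje,fno] -> 10 lines: aucz wzuw cddyv mru iewqt vje fno vcrom weyb xpokn
Hunk 2: at line 5 remove [fno,vcrom] add [dqx] -> 9 lines: aucz wzuw cddyv mru iewqt vje dqx weyb xpokn
Hunk 3: at line 2 remove [mru,iewqt] add [hsav,nds,efiz] -> 10 lines: aucz wzuw cddyv hsav nds efiz vje dqx weyb xpokn
Final line count: 10

Answer: 10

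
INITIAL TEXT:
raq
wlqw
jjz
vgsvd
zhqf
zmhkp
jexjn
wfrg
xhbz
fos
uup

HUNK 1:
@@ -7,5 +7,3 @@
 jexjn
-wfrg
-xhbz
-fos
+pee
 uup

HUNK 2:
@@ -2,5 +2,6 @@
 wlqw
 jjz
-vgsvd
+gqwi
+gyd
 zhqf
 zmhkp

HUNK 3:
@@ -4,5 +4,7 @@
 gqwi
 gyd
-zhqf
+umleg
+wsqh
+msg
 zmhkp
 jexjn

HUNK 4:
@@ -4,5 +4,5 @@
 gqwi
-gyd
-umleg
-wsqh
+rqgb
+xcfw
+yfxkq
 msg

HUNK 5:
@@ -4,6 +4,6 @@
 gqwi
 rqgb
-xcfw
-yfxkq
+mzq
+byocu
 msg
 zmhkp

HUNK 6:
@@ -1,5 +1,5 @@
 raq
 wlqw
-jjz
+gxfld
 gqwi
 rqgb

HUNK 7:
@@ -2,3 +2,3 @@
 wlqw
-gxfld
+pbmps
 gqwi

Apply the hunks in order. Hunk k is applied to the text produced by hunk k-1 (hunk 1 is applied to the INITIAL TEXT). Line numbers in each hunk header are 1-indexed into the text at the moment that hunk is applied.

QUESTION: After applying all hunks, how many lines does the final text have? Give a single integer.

Hunk 1: at line 7 remove [wfrg,xhbz,fos] add [pee] -> 9 lines: raq wlqw jjz vgsvd zhqf zmhkp jexjn pee uup
Hunk 2: at line 2 remove [vgsvd] add [gqwi,gyd] -> 10 lines: raq wlqw jjz gqwi gyd zhqf zmhkp jexjn pee uup
Hunk 3: at line 4 remove [zhqf] add [umleg,wsqh,msg] -> 12 lines: raq wlqw jjz gqwi gyd umleg wsqh msg zmhkp jexjn pee uup
Hunk 4: at line 4 remove [gyd,umleg,wsqh] add [rqgb,xcfw,yfxkq] -> 12 lines: raq wlqw jjz gqwi rqgb xcfw yfxkq msg zmhkp jexjn pee uup
Hunk 5: at line 4 remove [xcfw,yfxkq] add [mzq,byocu] -> 12 lines: raq wlqw jjz gqwi rqgb mzq byocu msg zmhkp jexjn pee uup
Hunk 6: at line 1 remove [jjz] add [gxfld] -> 12 lines: raq wlqw gxfld gqwi rqgb mzq byocu msg zmhkp jexjn pee uup
Hunk 7: at line 2 remove [gxfld] add [pbmps] -> 12 lines: raq wlqw pbmps gqwi rqgb mzq byocu msg zmhkp jexjn pee uup
Final line count: 12

Answer: 12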